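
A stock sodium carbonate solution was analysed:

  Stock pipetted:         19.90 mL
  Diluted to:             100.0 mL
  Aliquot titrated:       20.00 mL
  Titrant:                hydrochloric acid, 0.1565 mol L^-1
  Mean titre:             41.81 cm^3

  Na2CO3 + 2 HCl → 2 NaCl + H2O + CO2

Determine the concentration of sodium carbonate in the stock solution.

n(HCl) = 0.04181 × 0.1565 = 6.543 × 10^-3 mol
From the 1:2 ratio, n(Na2CO3) in the aliquot = 1/2 × 6.543 × 10^-3 = 3.272 × 10^-3 mol
[Na2CO3]_dilute = 3.272 × 10^-3 / 0.02000 = 0.1636 mol/L
Dilution factor = 100.0 / 19.90 = 5.025
[Na2CO3]_stock = 0.1636 × 5.025 = 0.8220 mol/L

0.8220 mol/L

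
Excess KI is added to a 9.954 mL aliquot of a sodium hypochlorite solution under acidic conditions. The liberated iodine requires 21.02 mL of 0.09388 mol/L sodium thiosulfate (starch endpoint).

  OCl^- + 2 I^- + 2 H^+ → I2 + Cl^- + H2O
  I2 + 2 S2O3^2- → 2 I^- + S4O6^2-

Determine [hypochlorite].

n(S2O3^2-) = 0.02102 × 0.09388 = 1.973 × 10^-3 mol
n(I2) = n(S2O3^2-)/2 = 9.867 × 10^-4 mol
n(OCl^-) in the aliquot = 9.867 × 10^-4 mol (1:1 ratio)
[OCl^-] = 9.867 × 10^-4 / 0.009954 = 0.09912 mol/L

0.09912 mol/L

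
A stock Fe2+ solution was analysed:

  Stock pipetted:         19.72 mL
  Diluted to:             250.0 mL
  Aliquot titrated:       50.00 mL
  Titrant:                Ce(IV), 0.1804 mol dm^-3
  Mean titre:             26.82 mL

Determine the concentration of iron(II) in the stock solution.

1.227 mol/L

Ce^4+ + Fe^2+ → Ce^3+ + Fe^3+
n(Ce4+) = 0.02682 × 0.1804 = 4.838 × 10^-3 mol
n(Fe2+) in the aliquot = 4.838 × 10^-3 mol (1:1 ratio)
[Fe2+]_dilute = 4.838 × 10^-3 / 0.05000 = 0.09677 mol/L
Dilution factor = 250.0 / 19.72 = 12.68
[Fe2+]_stock = 0.09677 × 12.68 = 1.227 mol/L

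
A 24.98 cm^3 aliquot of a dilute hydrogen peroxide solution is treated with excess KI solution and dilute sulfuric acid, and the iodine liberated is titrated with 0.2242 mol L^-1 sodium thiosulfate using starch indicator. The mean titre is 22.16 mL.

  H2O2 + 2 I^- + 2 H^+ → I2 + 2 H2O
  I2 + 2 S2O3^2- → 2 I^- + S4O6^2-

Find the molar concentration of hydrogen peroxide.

0.09944 mol/L

n(S2O3^2-) = 0.02216 × 0.2242 = 4.968 × 10^-3 mol
n(I2) = n(S2O3^2-)/2 = 2.484 × 10^-3 mol
n(H2O2) in the aliquot = 2.484 × 10^-3 mol (1:1 ratio)
[H2O2] = 2.484 × 10^-3 / 0.02498 = 0.09944 mol/L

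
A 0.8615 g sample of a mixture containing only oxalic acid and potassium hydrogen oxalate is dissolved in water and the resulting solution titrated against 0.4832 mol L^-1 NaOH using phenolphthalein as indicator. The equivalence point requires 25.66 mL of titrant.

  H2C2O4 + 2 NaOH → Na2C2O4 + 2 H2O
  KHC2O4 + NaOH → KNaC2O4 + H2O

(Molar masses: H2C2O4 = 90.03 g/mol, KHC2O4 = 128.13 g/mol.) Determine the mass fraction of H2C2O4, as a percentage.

45.72 %

n(NaOH) = 0.02566 × 0.4832 = 0.01240 mol
Let x = n(H2C2O4), y = n(KHC2O4).
Titrant: 2x + 1y = 0.01240;  mass: 90.03x + 128.13y = 0.8615
Solving, x = 4.374 × 10^-3 mol, y = 3.650 × 10^-3 mol
mass of H2C2O4 = 4.374 × 10^-3 × 90.03 = 0.3938 g
% H2C2O4 = 0.3938 / 0.8615 × 100 = 45.72 %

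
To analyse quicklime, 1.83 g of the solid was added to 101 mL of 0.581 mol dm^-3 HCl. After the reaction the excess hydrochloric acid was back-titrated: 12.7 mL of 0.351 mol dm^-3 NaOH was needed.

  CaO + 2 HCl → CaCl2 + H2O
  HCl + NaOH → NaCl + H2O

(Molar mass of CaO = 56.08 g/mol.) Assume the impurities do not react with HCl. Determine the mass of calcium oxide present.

1.52 g

n(HCl) added = 0.101 × 0.581 = 0.0587 mol
n(NaOH) used in back-titration = 0.0127 × 0.351 = 4.46 × 10^-3 mol
n(HCl) left over = 4.46 × 10^-3 mol (1:1 ratio)
n(HCl) consumed by analyte = 0.0587 − 4.46 × 10^-3 = 0.0542 mol
From the 1:2 ratio, n(CaO) = 1/2 × 0.0542 = 0.0271 mol
mass of CaO = 0.0271 × 56.08 = 1.52 g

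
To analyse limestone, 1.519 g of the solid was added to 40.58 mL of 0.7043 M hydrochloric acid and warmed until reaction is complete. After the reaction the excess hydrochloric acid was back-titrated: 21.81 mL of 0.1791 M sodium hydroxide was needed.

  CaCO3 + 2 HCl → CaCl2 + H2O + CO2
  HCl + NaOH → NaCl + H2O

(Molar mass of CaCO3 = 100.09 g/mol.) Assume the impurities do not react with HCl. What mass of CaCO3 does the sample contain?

n(HCl) added = 0.04058 × 0.7043 = 0.02858 mol
n(NaOH) used in back-titration = 0.02181 × 0.1791 = 3.906 × 10^-3 mol
n(HCl) left over = 3.906 × 10^-3 mol (1:1 ratio)
n(HCl) consumed by analyte = 0.02858 − 3.906 × 10^-3 = 0.02467 mol
From the 1:2 ratio, n(CaCO3) = 1/2 × 0.02467 = 0.01234 mol
mass of CaCO3 = 0.01234 × 100.09 = 1.235 g

1.235 g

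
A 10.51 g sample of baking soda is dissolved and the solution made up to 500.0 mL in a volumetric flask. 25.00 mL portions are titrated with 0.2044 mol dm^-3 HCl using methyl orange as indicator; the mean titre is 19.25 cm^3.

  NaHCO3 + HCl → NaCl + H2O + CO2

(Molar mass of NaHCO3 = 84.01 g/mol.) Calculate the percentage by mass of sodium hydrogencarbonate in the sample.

n(HCl) per titration = 0.01925 × 0.2044 = 3.935 × 10^-3 mol
n(NaHCO3) in each aliquot = 3.935 × 10^-3 mol (1:1 ratio)
n(NaHCO3) in the whole flask = 3.935 × 10^-3 × 500.0/25.00 = 0.07869 mol
mass of NaHCO3 = 0.07869 × 84.01 = 6.611 g
% NaHCO3 = 6.611 / 10.51 × 100 = 62.90 %

62.90 %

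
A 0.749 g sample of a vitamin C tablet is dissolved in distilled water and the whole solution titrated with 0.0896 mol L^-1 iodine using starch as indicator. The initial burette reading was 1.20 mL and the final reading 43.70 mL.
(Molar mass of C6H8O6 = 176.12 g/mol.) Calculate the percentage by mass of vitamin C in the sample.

C6H8O6 + I2 → C6H6O6 + 2 HI
n(I2) = 0.0425 L × 0.0896 mol/L = 3.81 × 10^-3 mol
n(C6H8O6) = 3.81 × 10^-3 mol (1:1 ratio)
mass of C6H8O6 = 3.81 × 10^-3 × 176.12 g/mol = 0.671 g
% C6H8O6 = 0.671 / 0.749 × 100 = 89.5 %

89.5 %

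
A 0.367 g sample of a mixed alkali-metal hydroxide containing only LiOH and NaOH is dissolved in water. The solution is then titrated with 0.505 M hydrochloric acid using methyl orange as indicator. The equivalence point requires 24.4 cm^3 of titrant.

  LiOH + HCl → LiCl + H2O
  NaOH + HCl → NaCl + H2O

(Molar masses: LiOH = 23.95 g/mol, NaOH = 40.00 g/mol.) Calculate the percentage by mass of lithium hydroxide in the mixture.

n(HCl) = 0.0244 × 0.505 = 0.0123 mol
Let x = n(LiOH), y = n(NaOH).
Titrant: 1x + 1y = 0.0123;  mass: 23.95x + 40.00y = 0.367
Solving, x = 7.84 × 10^-3 mol, y = 4.48 × 10^-3 mol
mass of LiOH = 7.84 × 10^-3 × 23.95 = 0.188 g
% LiOH = 0.188 / 0.367 × 100 = 51.2 %

51.2 %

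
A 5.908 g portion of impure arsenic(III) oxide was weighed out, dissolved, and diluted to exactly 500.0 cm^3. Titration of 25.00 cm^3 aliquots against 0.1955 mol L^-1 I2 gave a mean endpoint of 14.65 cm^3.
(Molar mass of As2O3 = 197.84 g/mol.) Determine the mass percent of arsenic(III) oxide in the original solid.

As2O3 + 2 I2 + 2 H2O → As2O5 + 4 HI
n(I2) per titration = 0.01465 × 0.1955 = 2.864 × 10^-3 mol
From the 1:2 ratio, n(As2O3) in each aliquot = 1/2 × 2.864 × 10^-3 = 1.432 × 10^-3 mol
n(As2O3) in the whole flask = 1.432 × 10^-3 × 500.0/25.00 = 0.02864 mol
mass of As2O3 = 0.02864 × 197.84 = 5.666 g
% As2O3 = 5.666 / 5.908 × 100 = 95.91 %

95.91 %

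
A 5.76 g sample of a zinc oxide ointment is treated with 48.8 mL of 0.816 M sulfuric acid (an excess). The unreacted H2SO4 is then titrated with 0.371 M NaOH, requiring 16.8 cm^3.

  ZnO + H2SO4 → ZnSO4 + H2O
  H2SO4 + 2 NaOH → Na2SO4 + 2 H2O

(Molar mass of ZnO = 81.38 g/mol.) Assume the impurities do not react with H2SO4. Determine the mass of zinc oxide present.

n(H2SO4) added = 0.0488 × 0.816 = 0.0398 mol
n(NaOH) used in back-titration = 0.0168 × 0.371 = 6.23 × 10^-3 mol
From the 1:2 ratio, n(H2SO4) left over = 1/2 × 6.23 × 10^-3 = 3.12 × 10^-3 mol
n(H2SO4) consumed by analyte = 0.0398 − 3.12 × 10^-3 = 0.0367 mol
n(ZnO) = 0.0367 mol (1:1 ratio)
mass of ZnO = 0.0367 × 81.38 = 2.99 g

2.99 g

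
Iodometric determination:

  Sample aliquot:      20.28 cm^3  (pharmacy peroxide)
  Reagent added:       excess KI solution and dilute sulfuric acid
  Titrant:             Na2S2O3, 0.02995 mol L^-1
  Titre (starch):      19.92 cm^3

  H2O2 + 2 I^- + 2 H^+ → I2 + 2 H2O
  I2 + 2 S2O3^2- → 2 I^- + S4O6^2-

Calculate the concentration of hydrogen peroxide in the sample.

n(S2O3^2-) = 0.01992 × 0.02995 = 5.966 × 10^-4 mol
n(I2) = n(S2O3^2-)/2 = 2.983 × 10^-4 mol
n(H2O2) in the aliquot = 2.983 × 10^-4 mol (1:1 ratio)
[H2O2] = 2.983 × 10^-4 / 0.02028 = 0.01471 mol/L

0.01471 mol/L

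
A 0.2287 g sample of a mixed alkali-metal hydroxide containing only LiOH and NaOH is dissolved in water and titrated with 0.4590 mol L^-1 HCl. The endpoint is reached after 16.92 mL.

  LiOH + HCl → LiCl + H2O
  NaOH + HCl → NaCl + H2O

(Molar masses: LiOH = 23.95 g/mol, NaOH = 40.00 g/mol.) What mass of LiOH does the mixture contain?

n(HCl) = 0.01692 × 0.4590 = 7.766 × 10^-3 mol
Let x = n(LiOH), y = n(NaOH).
Titrant: 1x + 1y = 7.766 × 10^-3;  mass: 23.95x + 40.00y = 0.2287
Solving, x = 5.106 × 10^-3 mol, y = 2.660 × 10^-3 mol
mass of LiOH = 5.106 × 10^-3 × 23.95 = 0.1223 g

0.1223 g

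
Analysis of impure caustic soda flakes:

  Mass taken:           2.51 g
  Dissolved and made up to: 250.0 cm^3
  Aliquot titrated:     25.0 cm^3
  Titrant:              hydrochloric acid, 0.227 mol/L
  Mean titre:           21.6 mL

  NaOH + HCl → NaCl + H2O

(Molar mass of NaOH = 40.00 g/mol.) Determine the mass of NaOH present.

n(HCl) per titration = 0.0216 × 0.227 = 4.90 × 10^-3 mol
n(NaOH) in each aliquot = 4.90 × 10^-3 mol (1:1 ratio)
n(NaOH) in the whole flask = 4.90 × 10^-3 × 250.0/25.0 = 0.0490 mol
mass of NaOH = 0.0490 × 40.00 = 1.96 g

1.96 g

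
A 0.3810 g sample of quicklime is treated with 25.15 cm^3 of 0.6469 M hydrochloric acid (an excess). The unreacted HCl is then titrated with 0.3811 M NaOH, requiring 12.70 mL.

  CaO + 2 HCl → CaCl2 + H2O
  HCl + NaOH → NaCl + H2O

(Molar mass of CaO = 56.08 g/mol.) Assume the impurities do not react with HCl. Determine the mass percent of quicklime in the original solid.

n(HCl) added = 0.02515 × 0.6469 = 0.01627 mol
n(NaOH) used in back-titration = 0.01270 × 0.3811 = 4.840 × 10^-3 mol
n(HCl) left over = 4.840 × 10^-3 mol (1:1 ratio)
n(HCl) consumed by analyte = 0.01627 − 4.840 × 10^-3 = 0.01143 mol
From the 1:2 ratio, n(CaO) = 1/2 × 0.01143 = 5.715 × 10^-3 mol
mass of CaO = 5.715 × 10^-3 × 56.08 = 0.3205 g
% CaO = 0.3205 / 0.3810 × 100 = 84.12 %

84.12 %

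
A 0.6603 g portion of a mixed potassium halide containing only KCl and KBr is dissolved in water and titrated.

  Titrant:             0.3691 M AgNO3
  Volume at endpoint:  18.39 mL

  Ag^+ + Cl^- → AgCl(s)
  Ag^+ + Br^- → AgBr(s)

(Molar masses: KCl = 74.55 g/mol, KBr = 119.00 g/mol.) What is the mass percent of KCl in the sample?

37.45 %

n(AgNO3) = 0.01839 × 0.3691 = 6.788 × 10^-3 mol
Let x = n(KCl), y = n(KBr).
Titrant: 1x + 1y = 6.788 × 10^-3;  mass: 74.55x + 119.00y = 0.6603
Solving, x = 3.317 × 10^-3 mol, y = 3.471 × 10^-3 mol
mass of KCl = 3.317 × 10^-3 × 74.55 = 0.2473 g
% KCl = 0.2473 / 0.6603 × 100 = 37.45 %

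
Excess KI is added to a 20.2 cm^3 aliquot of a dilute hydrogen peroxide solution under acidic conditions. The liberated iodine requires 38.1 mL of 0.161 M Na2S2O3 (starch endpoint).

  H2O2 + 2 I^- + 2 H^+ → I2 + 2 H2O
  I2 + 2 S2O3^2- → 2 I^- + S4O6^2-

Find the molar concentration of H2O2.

0.152 M

n(S2O3^2-) = 0.0381 × 0.161 = 6.13 × 10^-3 mol
n(I2) = n(S2O3^2-)/2 = 3.07 × 10^-3 mol
n(H2O2) in the aliquot = 3.07 × 10^-3 mol (1:1 ratio)
[H2O2] = 3.07 × 10^-3 / 0.0202 = 0.152 mol/L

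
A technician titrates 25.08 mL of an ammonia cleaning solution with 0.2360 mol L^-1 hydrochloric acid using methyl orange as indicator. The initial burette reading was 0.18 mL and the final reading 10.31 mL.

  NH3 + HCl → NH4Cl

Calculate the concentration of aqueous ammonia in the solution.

n(HCl) = 0.01013 L × 0.2360 mol/L = 2.391 × 10^-3 mol
n(NH3) = 2.391 × 10^-3 mol (1:1 mole ratio)
[NH3] = 2.391 × 10^-3 mol / 0.02508 L = 0.09532 mol/L

0.09532 mol/L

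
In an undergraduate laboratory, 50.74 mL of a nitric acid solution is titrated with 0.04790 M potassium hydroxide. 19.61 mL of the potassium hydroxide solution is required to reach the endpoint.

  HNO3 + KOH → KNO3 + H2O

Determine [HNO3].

0.01851 M

n(KOH) = 0.01961 L × 0.04790 mol/L = 9.393 × 10^-4 mol
n(HNO3) = 9.393 × 10^-4 mol (1:1 mole ratio)
[HNO3] = 9.393 × 10^-4 mol / 0.05074 L = 0.01851 mol/L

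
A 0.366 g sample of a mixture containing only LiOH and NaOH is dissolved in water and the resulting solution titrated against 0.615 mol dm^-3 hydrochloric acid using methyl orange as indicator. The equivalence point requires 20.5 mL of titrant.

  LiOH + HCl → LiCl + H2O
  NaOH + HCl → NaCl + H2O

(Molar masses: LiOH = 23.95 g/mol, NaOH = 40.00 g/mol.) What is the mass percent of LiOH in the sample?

n(HCl) = 0.0205 × 0.615 = 0.0126 mol
Let x = n(LiOH), y = n(NaOH).
Titrant: 1x + 1y = 0.0126;  mass: 23.95x + 40.00y = 0.366
Solving, x = 8.62 × 10^-3 mol, y = 3.99 × 10^-3 mol
mass of LiOH = 8.62 × 10^-3 × 23.95 = 0.206 g
% LiOH = 0.206 / 0.366 × 100 = 56.4 %

56.4 %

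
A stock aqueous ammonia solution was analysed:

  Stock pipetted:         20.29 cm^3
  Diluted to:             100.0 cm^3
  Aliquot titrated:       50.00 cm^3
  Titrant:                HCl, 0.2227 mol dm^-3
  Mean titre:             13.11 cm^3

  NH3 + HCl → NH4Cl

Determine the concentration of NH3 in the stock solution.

0.2878 mol/L

n(HCl) = 0.01311 × 0.2227 = 2.920 × 10^-3 mol
n(NH3) in the aliquot = 2.920 × 10^-3 mol (1:1 ratio)
[NH3]_dilute = 2.920 × 10^-3 / 0.05000 = 0.05839 mol/L
Dilution factor = 100.0 / 20.29 = 4.929
[NH3]_stock = 0.05839 × 4.929 = 0.2878 mol/L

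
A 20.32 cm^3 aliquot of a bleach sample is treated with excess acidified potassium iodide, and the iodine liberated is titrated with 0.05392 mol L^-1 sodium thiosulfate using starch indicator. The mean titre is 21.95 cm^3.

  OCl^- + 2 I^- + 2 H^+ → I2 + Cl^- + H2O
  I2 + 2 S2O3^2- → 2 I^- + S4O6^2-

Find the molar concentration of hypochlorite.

0.02912 mol/L

n(S2O3^2-) = 0.02195 × 0.05392 = 1.184 × 10^-3 mol
n(I2) = n(S2O3^2-)/2 = 5.918 × 10^-4 mol
n(OCl^-) in the aliquot = 5.918 × 10^-4 mol (1:1 ratio)
[OCl^-] = 5.918 × 10^-4 / 0.02032 = 0.02912 mol/L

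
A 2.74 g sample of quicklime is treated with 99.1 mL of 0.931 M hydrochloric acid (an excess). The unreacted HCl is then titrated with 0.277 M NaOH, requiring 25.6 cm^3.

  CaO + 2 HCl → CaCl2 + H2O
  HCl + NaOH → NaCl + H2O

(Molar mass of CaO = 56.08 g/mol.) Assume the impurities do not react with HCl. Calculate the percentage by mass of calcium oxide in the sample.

n(HCl) added = 0.0991 × 0.931 = 0.0923 mol
n(NaOH) used in back-titration = 0.0256 × 0.277 = 7.09 × 10^-3 mol
n(HCl) left over = 7.09 × 10^-3 mol (1:1 ratio)
n(HCl) consumed by analyte = 0.0923 − 7.09 × 10^-3 = 0.0852 mol
From the 1:2 ratio, n(CaO) = 1/2 × 0.0852 = 0.0426 mol
mass of CaO = 0.0426 × 56.08 = 2.39 g
% CaO = 2.39 / 2.74 × 100 = 87.2 %

87.2 %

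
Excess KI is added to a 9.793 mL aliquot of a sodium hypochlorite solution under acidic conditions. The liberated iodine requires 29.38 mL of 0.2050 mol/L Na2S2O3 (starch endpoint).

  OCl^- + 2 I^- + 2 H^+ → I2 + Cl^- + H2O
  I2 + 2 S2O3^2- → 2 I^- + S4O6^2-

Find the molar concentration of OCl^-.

n(S2O3^2-) = 0.02938 × 0.2050 = 6.023 × 10^-3 mol
n(I2) = n(S2O3^2-)/2 = 3.011 × 10^-3 mol
n(OCl^-) in the aliquot = 3.011 × 10^-3 mol (1:1 ratio)
[OCl^-] = 3.011 × 10^-3 / 0.009793 = 0.3075 mol/L

0.3075 mol/L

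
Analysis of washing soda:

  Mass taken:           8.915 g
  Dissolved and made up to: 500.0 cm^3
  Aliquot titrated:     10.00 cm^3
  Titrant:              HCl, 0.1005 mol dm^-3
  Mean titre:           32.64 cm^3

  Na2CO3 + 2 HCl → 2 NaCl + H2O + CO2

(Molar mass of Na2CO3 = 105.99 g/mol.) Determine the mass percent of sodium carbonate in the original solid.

97.50 %

n(HCl) per titration = 0.03264 × 0.1005 = 3.280 × 10^-3 mol
From the 1:2 ratio, n(Na2CO3) in each aliquot = 1/2 × 3.280 × 10^-3 = 1.640 × 10^-3 mol
n(Na2CO3) in the whole flask = 1.640 × 10^-3 × 500.0/10.00 = 0.08201 mol
mass of Na2CO3 = 0.08201 × 105.99 = 8.692 g
% Na2CO3 = 8.692 / 8.915 × 100 = 97.50 %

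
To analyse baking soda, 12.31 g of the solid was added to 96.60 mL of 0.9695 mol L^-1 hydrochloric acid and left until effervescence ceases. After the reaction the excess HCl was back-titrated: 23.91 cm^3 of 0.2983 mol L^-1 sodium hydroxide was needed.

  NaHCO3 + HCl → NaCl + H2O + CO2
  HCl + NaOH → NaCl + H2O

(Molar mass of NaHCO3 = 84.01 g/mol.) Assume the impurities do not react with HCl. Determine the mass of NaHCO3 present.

7.269 g

n(HCl) added = 0.09660 × 0.9695 = 0.09365 mol
n(NaOH) used in back-titration = 0.02391 × 0.2983 = 7.132 × 10^-3 mol
n(HCl) left over = 7.132 × 10^-3 mol (1:1 ratio)
n(HCl) consumed by analyte = 0.09365 − 7.132 × 10^-3 = 0.08652 mol
n(NaHCO3) = 0.08652 mol (1:1 ratio)
mass of NaHCO3 = 0.08652 × 84.01 = 7.269 g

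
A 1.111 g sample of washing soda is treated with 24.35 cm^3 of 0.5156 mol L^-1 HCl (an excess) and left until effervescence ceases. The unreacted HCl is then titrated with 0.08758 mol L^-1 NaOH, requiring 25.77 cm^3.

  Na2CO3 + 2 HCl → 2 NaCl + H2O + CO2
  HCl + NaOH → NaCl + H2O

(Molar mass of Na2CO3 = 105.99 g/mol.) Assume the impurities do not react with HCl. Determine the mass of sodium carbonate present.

n(HCl) added = 0.02435 × 0.5156 = 0.01255 mol
n(NaOH) used in back-titration = 0.02577 × 0.08758 = 2.257 × 10^-3 mol
n(HCl) left over = 2.257 × 10^-3 mol (1:1 ratio)
n(HCl) consumed by analyte = 0.01255 − 2.257 × 10^-3 = 0.01030 mol
From the 1:2 ratio, n(Na2CO3) = 1/2 × 0.01030 = 5.149 × 10^-3 mol
mass of Na2CO3 = 5.149 × 10^-3 × 105.99 = 0.5457 g

0.5457 g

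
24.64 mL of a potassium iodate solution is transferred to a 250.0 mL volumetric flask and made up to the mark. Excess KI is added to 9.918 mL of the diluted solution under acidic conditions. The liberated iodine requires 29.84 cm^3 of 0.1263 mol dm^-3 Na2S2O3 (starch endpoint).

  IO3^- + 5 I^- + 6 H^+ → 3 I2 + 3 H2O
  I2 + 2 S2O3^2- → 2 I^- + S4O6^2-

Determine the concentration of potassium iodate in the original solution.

0.6426 mol/L

n(S2O3^2-) = 0.02984 × 0.1263 = 3.769 × 10^-3 mol
n(I2) = n(S2O3^2-)/2 = 1.884 × 10^-3 mol
From the 1:3 ratio, n(IO3^-) in the aliquot = 1/3 × 1.884 × 10^-3 = 6.281 × 10^-4 mol
[IO3^-]_dilute = 6.281 × 10^-4 / 0.009918 = 0.06333 mol/L
[IO3^-]_original = 0.06333 × 250.0/24.64 = 0.6426 mol/L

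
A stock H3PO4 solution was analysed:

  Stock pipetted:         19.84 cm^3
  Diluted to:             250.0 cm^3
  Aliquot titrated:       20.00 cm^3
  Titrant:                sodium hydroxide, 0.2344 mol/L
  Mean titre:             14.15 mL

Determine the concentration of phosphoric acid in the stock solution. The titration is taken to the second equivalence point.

1.045 mol/L

H3PO4 + 2 NaOH → Na2HPO4 + 2 H2O
n(NaOH) = 0.01415 × 0.2344 = 3.317 × 10^-3 mol
From the 1:2 ratio, n(H3PO4) in the aliquot = 1/2 × 3.317 × 10^-3 = 1.658 × 10^-3 mol
[H3PO4]_dilute = 1.658 × 10^-3 / 0.02000 = 0.08292 mol/L
Dilution factor = 250.0 / 19.84 = 12.60
[H3PO4]_stock = 0.08292 × 12.60 = 1.045 mol/L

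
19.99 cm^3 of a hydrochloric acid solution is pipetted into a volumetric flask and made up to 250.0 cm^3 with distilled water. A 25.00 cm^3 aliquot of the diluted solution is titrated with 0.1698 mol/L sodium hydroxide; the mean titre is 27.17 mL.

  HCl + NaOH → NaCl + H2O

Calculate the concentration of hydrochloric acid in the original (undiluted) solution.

2.308 mol/L

n(NaOH) = 0.02717 × 0.1698 = 4.613 × 10^-3 mol
n(HCl) in the aliquot = 4.613 × 10^-3 mol (1:1 ratio)
[HCl]_dilute = 4.613 × 10^-3 / 0.02500 = 0.1845 mol/L
Dilution factor = 250.0 / 19.99 = 12.51
[HCl]_stock = 0.1845 × 12.51 = 2.308 mol/L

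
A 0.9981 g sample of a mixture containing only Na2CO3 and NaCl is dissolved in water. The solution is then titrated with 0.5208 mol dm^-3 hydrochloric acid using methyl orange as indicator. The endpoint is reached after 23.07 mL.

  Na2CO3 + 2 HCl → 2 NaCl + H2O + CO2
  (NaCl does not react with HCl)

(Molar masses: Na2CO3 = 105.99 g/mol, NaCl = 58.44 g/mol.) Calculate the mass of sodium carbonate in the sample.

0.6367 g

n(HCl) = 0.02307 × 0.5208 = 0.01201 mol
Let x = n(Na2CO3), y = n(NaCl).
Titrant: 2x = 0.01201;  mass: 105.99x + 58.44y = 0.9981
Solving, x = 6.007 × 10^-3 mol, y = 6.184 × 10^-3 mol
mass of Na2CO3 = 6.007 × 10^-3 × 105.99 = 0.6367 g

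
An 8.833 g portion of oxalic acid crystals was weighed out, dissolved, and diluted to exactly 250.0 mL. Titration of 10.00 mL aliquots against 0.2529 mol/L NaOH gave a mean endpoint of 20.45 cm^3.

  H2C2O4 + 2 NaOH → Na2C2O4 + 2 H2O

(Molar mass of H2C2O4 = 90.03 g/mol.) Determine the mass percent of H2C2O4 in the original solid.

n(NaOH) per titration = 0.02045 × 0.2529 = 5.172 × 10^-3 mol
From the 1:2 ratio, n(H2C2O4) in each aliquot = 1/2 × 5.172 × 10^-3 = 2.586 × 10^-3 mol
n(H2C2O4) in the whole flask = 2.586 × 10^-3 × 250.0/10.00 = 0.06465 mol
mass of H2C2O4 = 0.06465 × 90.03 = 5.820 g
% H2C2O4 = 5.820 / 8.833 × 100 = 65.89 %

65.89 %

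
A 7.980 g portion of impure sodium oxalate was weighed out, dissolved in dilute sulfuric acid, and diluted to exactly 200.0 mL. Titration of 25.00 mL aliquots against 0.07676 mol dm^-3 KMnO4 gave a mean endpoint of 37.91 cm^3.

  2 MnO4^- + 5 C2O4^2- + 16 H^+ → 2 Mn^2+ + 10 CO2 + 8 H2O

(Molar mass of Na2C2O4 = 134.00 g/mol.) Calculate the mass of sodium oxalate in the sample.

7.799 g

n(KMnO4) per titration = 0.03791 × 0.07676 = 2.910 × 10^-3 mol
From the 5:2 ratio, n(Na2C2O4) in each aliquot = 5/2 × 2.910 × 10^-3 = 7.275 × 10^-3 mol
n(Na2C2O4) in the whole flask = 7.275 × 10^-3 × 200.0/25.00 = 0.05820 mol
mass of Na2C2O4 = 0.05820 × 134.00 = 7.799 g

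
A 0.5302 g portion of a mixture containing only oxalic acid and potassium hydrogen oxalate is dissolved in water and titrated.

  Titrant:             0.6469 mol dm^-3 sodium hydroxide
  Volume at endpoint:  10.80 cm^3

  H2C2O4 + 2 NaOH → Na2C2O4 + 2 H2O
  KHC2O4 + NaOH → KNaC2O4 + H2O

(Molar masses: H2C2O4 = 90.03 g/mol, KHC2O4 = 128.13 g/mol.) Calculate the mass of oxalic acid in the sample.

n(NaOH) = 0.01080 × 0.6469 = 6.987 × 10^-3 mol
Let x = n(H2C2O4), y = n(KHC2O4).
Titrant: 2x + 1y = 6.987 × 10^-3;  mass: 90.03x + 128.13y = 0.5302
Solving, x = 2.196 × 10^-3 mol, y = 2.595 × 10^-3 mol
mass of H2C2O4 = 2.196 × 10^-3 × 90.03 = 0.1977 g

0.1977 g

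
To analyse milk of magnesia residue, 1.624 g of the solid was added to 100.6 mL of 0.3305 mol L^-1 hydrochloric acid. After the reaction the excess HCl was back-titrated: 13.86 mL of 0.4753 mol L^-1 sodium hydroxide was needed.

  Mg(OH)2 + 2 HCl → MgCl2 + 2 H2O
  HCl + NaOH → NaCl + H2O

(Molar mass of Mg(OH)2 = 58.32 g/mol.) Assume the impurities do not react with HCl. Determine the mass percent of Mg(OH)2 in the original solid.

47.87 %

n(HCl) added = 0.1006 × 0.3305 = 0.03325 mol
n(NaOH) used in back-titration = 0.01386 × 0.4753 = 6.588 × 10^-3 mol
n(HCl) left over = 6.588 × 10^-3 mol (1:1 ratio)
n(HCl) consumed by analyte = 0.03325 − 6.588 × 10^-3 = 0.02666 mol
From the 1:2 ratio, n(Mg(OH)2) = 1/2 × 0.02666 = 0.01333 mol
mass of Mg(OH)2 = 0.01333 × 58.32 = 0.7774 g
% Mg(OH)2 = 0.7774 / 1.624 × 100 = 47.87 %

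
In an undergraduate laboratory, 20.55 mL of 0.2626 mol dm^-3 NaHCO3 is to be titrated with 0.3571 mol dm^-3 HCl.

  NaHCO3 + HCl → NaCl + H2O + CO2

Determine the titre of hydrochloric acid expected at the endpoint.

n(NaHCO3) = 0.02055 L × 0.2626 mol/L = 5.396 × 10^-3 mol
n(HCl) = 5.396 × 10^-3 mol (1:1 stoichiometry)
V(HCl) = 5.396 × 10^-3 mol / 0.3571 mol/L = 0.01511 L = 15.11 mL

15.11 mL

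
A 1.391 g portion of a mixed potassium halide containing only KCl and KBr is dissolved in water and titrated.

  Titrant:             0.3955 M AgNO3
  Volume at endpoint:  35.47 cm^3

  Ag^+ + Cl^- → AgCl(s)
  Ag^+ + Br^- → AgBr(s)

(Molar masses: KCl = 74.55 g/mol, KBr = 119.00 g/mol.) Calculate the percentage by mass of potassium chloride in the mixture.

n(AgNO3) = 0.03547 × 0.3955 = 0.01403 mol
Let x = n(KCl), y = n(KBr).
Titrant: 1x + 1y = 0.01403;  mass: 74.55x + 119.00y = 1.391
Solving, x = 6.263 × 10^-3 mol, y = 7.766 × 10^-3 mol
mass of KCl = 6.263 × 10^-3 × 74.55 = 0.4669 g
% KCl = 0.4669 / 1.391 × 100 = 33.56 %

33.56 %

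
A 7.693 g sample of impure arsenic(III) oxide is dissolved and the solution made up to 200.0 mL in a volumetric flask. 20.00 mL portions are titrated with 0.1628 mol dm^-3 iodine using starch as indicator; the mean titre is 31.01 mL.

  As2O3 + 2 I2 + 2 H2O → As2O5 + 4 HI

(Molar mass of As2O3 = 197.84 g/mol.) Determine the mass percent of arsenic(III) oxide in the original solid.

64.91 %

n(I2) per titration = 0.03101 × 0.1628 = 5.048 × 10^-3 mol
From the 1:2 ratio, n(As2O3) in each aliquot = 1/2 × 5.048 × 10^-3 = 2.524 × 10^-3 mol
n(As2O3) in the whole flask = 2.524 × 10^-3 × 200.0/20.00 = 0.02524 mol
mass of As2O3 = 0.02524 × 197.84 = 4.994 g
% As2O3 = 4.994 / 7.693 × 100 = 64.91 %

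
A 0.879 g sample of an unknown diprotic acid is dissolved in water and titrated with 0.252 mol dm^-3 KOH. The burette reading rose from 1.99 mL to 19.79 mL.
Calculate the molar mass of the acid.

392 g/mol

n(KOH) = 0.0178 L × 0.252 mol/L = 4.49 × 10^-3 mol
From the 1:2 ratio, n(H2A) = 1/2 × 4.49 × 10^-3 = 2.24 × 10^-3 mol
M = m / n = 0.879 g / 2.24 × 10^-3 mol = 392 g/mol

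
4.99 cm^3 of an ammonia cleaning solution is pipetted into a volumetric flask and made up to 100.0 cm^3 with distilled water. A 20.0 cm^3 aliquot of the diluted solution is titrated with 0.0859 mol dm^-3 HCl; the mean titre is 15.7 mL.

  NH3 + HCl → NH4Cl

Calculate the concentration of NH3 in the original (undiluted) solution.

1.35 mol/L

n(HCl) = 0.0157 × 0.0859 = 1.35 × 10^-3 mol
n(NH3) in the aliquot = 1.35 × 10^-3 mol (1:1 ratio)
[NH3]_dilute = 1.35 × 10^-3 / 0.0200 = 0.0674 mol/L
Dilution factor = 100.0 / 4.99 = 20.04
[NH3]_stock = 0.0674 × 20.04 = 1.35 mol/L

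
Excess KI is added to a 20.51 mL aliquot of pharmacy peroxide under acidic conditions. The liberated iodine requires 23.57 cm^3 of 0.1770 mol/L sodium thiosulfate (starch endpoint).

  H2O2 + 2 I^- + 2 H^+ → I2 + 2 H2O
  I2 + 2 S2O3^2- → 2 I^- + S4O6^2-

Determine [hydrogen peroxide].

0.1017 mol/L

n(S2O3^2-) = 0.02357 × 0.1770 = 4.172 × 10^-3 mol
n(I2) = n(S2O3^2-)/2 = 2.086 × 10^-3 mol
n(H2O2) in the aliquot = 2.086 × 10^-3 mol (1:1 ratio)
[H2O2] = 2.086 × 10^-3 / 0.02051 = 0.1017 mol/L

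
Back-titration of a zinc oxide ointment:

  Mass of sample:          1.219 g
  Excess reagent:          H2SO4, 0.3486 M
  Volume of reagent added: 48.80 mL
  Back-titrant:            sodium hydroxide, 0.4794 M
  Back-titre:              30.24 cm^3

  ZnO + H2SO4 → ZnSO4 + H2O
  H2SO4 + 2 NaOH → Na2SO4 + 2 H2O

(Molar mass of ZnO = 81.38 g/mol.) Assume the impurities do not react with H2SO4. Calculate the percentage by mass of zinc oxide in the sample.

n(H2SO4) added = 0.04880 × 0.3486 = 0.01701 mol
n(NaOH) used in back-titration = 0.03024 × 0.4794 = 0.01450 mol
From the 1:2 ratio, n(H2SO4) left over = 1/2 × 0.01450 = 7.249 × 10^-3 mol
n(H2SO4) consumed by analyte = 0.01701 − 7.249 × 10^-3 = 9.763 × 10^-3 mol
n(ZnO) = 9.763 × 10^-3 mol (1:1 ratio)
mass of ZnO = 9.763 × 10^-3 × 81.38 = 0.7945 g
% ZnO = 0.7945 / 1.219 × 100 = 65.18 %

65.18 %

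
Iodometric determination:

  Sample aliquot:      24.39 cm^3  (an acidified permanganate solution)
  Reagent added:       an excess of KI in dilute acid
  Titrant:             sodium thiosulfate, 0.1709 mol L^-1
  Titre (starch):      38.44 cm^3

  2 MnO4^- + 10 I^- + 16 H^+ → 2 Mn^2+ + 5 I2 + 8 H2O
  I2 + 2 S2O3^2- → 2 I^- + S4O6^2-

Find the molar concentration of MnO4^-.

0.05387 mol/L

n(S2O3^2-) = 0.03844 × 0.1709 = 6.569 × 10^-3 mol
n(I2) = n(S2O3^2-)/2 = 3.285 × 10^-3 mol
From the 2:5 ratio, n(MnO4^-) in the aliquot = 2/5 × 3.285 × 10^-3 = 1.314 × 10^-3 mol
[MnO4^-] = 1.314 × 10^-3 / 0.02439 = 0.05387 mol/L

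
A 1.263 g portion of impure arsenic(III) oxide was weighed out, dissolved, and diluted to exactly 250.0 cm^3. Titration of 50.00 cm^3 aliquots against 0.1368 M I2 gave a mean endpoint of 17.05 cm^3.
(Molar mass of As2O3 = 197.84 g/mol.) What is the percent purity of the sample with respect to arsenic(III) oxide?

As2O3 + 2 I2 + 2 H2O → As2O5 + 4 HI
n(I2) per titration = 0.01705 × 0.1368 = 2.332 × 10^-3 mol
From the 1:2 ratio, n(As2O3) in each aliquot = 1/2 × 2.332 × 10^-3 = 1.166 × 10^-3 mol
n(As2O3) in the whole flask = 1.166 × 10^-3 × 250.0/50.00 = 5.831 × 10^-3 mol
mass of As2O3 = 5.831 × 10^-3 × 197.84 = 1.154 g
% As2O3 = 1.154 / 1.263 × 100 = 91.34 %

91.34 %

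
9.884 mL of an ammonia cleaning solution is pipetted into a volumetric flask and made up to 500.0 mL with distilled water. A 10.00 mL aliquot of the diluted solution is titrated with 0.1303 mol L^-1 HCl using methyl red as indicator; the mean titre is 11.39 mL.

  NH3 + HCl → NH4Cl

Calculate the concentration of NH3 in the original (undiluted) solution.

n(HCl) = 0.01139 × 0.1303 = 1.484 × 10^-3 mol
n(NH3) in the aliquot = 1.484 × 10^-3 mol (1:1 ratio)
[NH3]_dilute = 1.484 × 10^-3 / 0.01000 = 0.1484 mol/L
Dilution factor = 500.0 / 9.884 = 50.59
[NH3]_stock = 0.1484 × 50.59 = 7.508 mol/L

7.508 mol/L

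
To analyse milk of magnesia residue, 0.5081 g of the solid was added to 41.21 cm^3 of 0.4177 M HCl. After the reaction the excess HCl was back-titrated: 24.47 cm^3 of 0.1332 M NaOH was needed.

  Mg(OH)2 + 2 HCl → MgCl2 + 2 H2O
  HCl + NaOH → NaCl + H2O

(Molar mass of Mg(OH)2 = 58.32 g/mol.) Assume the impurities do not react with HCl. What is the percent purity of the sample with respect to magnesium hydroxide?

n(HCl) added = 0.04121 × 0.4177 = 0.01721 mol
n(NaOH) used in back-titration = 0.02447 × 0.1332 = 3.259 × 10^-3 mol
n(HCl) left over = 3.259 × 10^-3 mol (1:1 ratio)
n(HCl) consumed by analyte = 0.01721 − 3.259 × 10^-3 = 0.01395 mol
From the 1:2 ratio, n(Mg(OH)2) = 1/2 × 0.01395 = 6.977 × 10^-3 mol
mass of Mg(OH)2 = 6.977 × 10^-3 × 58.32 = 0.4069 g
% Mg(OH)2 = 0.4069 / 0.5081 × 100 = 80.08 %

80.08 %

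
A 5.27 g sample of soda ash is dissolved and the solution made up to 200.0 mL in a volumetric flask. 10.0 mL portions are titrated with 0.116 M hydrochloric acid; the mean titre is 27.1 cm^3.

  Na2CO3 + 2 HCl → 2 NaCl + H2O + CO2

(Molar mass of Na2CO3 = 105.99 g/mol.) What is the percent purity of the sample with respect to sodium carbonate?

n(HCl) per titration = 0.0271 × 0.116 = 3.14 × 10^-3 mol
From the 1:2 ratio, n(Na2CO3) in each aliquot = 1/2 × 3.14 × 10^-3 = 1.57 × 10^-3 mol
n(Na2CO3) in the whole flask = 1.57 × 10^-3 × 200.0/10.0 = 0.0314 mol
mass of Na2CO3 = 0.0314 × 105.99 = 3.33 g
% Na2CO3 = 3.33 / 5.27 × 100 = 63.2 %

63.2 %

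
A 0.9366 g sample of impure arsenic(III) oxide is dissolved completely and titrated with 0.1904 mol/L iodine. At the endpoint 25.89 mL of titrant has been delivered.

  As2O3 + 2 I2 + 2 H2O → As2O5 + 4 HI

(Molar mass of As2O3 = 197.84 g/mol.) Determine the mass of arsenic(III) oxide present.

n(I2) = 0.02589 L × 0.1904 mol/L = 4.929 × 10^-3 mol
From the 1:2 ratio, n(As2O3) = 1/2 × 4.929 × 10^-3 = 2.465 × 10^-3 mol
mass of As2O3 = 2.465 × 10^-3 × 197.84 g/mol = 0.4876 g

0.4876 g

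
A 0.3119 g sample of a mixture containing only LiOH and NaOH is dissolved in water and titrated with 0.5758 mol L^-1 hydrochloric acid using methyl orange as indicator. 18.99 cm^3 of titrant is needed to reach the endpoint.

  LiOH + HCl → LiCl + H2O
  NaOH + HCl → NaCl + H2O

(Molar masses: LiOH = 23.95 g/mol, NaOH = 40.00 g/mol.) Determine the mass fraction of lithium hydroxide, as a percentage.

60.03 %

n(HCl) = 0.01899 × 0.5758 = 0.01093 mol
Let x = n(LiOH), y = n(NaOH).
Titrant: 1x + 1y = 0.01093;  mass: 23.95x + 40.00y = 0.3119
Solving, x = 7.818 × 10^-3 mol, y = 3.117 × 10^-3 mol
mass of LiOH = 7.818 × 10^-3 × 23.95 = 0.1872 g
% LiOH = 0.1872 / 0.3119 × 100 = 60.03 %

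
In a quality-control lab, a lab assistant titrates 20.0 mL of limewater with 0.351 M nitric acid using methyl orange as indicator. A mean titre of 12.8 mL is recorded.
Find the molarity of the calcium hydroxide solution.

0.112 M

Ca(OH)2 + 2 HNO3 → Ca(NO3)2 + 2 H2O
n(HNO3) = 0.0128 L × 0.351 mol/L = 4.49 × 10^-3 mol
From the 1:2 mole ratio, n(Ca(OH)2) = 1/2 × 4.49 × 10^-3 = 2.25 × 10^-3 mol
[Ca(OH)2] = 2.25 × 10^-3 mol / 0.0200 L = 0.112 mol/L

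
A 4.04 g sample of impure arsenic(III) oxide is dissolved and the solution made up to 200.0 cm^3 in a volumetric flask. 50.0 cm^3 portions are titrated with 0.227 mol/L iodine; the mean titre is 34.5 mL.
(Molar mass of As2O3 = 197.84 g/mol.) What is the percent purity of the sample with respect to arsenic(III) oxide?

As2O3 + 2 I2 + 2 H2O → As2O5 + 4 HI
n(I2) per titration = 0.0345 × 0.227 = 7.83 × 10^-3 mol
From the 1:2 ratio, n(As2O3) in each aliquot = 1/2 × 7.83 × 10^-3 = 3.92 × 10^-3 mol
n(As2O3) in the whole flask = 3.92 × 10^-3 × 200.0/50.0 = 0.0157 mol
mass of As2O3 = 0.0157 × 197.84 = 3.10 g
% As2O3 = 3.10 / 4.04 × 100 = 76.7 %

76.7 %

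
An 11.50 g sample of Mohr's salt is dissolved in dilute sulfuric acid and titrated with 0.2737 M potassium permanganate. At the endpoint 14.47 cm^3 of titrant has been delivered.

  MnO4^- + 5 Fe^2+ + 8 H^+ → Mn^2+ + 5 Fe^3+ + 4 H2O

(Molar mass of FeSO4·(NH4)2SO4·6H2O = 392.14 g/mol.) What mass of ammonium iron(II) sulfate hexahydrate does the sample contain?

n(KMnO4) = 0.01447 L × 0.2737 mol/L = 3.960 × 10^-3 mol
From the 5:1 ratio, n(FeSO4·(NH4)2SO4·6H2O) = 5/1 × 3.960 × 10^-3 = 0.01980 mol
mass of FeSO4·(NH4)2SO4·6H2O = 0.01980 × 392.14 g/mol = 7.765 g

7.765 g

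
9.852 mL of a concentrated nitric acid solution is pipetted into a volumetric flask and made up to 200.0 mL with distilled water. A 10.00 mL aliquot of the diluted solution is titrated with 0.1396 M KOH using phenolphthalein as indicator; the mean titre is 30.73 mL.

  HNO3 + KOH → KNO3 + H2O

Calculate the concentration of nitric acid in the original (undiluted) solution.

n(KOH) = 0.03073 × 0.1396 = 4.290 × 10^-3 mol
n(HNO3) in the aliquot = 4.290 × 10^-3 mol (1:1 ratio)
[HNO3]_dilute = 4.290 × 10^-3 / 0.01000 = 0.4290 mol/L
Dilution factor = 200.0 / 9.852 = 20.30
[HNO3]_stock = 0.4290 × 20.30 = 8.709 mol/L

8.709 M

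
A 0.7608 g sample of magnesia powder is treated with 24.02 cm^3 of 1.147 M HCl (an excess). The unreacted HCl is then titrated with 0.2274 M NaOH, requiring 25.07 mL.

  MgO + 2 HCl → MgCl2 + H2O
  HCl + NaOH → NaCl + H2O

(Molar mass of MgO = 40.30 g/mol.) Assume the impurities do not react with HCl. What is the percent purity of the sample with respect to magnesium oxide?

n(HCl) added = 0.02402 × 1.147 = 0.02755 mol
n(NaOH) used in back-titration = 0.02507 × 0.2274 = 5.701 × 10^-3 mol
n(HCl) left over = 5.701 × 10^-3 mol (1:1 ratio)
n(HCl) consumed by analyte = 0.02755 − 5.701 × 10^-3 = 0.02185 mol
From the 1:2 ratio, n(MgO) = 1/2 × 0.02185 = 0.01093 mol
mass of MgO = 0.01093 × 40.30 = 0.4403 g
% MgO = 0.4403 / 0.7608 × 100 = 57.87 %

57.87 %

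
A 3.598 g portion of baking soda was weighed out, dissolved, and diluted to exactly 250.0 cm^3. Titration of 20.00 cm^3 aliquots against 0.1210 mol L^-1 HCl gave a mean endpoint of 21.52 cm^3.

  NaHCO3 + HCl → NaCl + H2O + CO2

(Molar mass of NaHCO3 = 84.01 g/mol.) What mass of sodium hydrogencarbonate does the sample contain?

n(HCl) per titration = 0.02152 × 0.1210 = 2.604 × 10^-3 mol
n(NaHCO3) in each aliquot = 2.604 × 10^-3 mol (1:1 ratio)
n(NaHCO3) in the whole flask = 2.604 × 10^-3 × 250.0/20.00 = 0.03255 mol
mass of NaHCO3 = 0.03255 × 84.01 = 2.734 g

2.734 g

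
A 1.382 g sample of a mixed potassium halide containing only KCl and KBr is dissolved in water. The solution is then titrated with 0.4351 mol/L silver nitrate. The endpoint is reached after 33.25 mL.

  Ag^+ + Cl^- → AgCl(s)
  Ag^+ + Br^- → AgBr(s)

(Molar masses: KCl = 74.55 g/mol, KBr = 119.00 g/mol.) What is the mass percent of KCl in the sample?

n(AgNO3) = 0.03325 × 0.4351 = 0.01447 mol
Let x = n(KCl), y = n(KBr).
Titrant: 1x + 1y = 0.01447;  mass: 74.55x + 119.00y = 1.382
Solving, x = 7.640 × 10^-3 mol, y = 6.827 × 10^-3 mol
mass of KCl = 7.640 × 10^-3 × 74.55 = 0.5695 g
% KCl = 0.5695 / 1.382 × 100 = 41.21 %

41.21 %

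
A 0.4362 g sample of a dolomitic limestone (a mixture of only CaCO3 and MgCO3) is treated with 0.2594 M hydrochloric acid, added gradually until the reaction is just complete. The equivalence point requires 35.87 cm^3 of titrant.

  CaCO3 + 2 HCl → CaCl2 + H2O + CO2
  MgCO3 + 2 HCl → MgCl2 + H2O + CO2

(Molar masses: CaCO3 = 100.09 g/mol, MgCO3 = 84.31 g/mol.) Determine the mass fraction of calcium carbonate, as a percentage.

n(HCl) = 0.03587 × 0.2594 = 9.305 × 10^-3 mol
Let x = n(CaCO3), y = n(MgCO3).
Titrant: 2x + 2y = 9.305 × 10^-3;  mass: 100.09x + 84.31y = 0.4362
Solving, x = 2.786 × 10^-3 mol, y = 1.866 × 10^-3 mol
mass of CaCO3 = 2.786 × 10^-3 × 100.09 = 0.2788 g
% CaCO3 = 0.2788 / 0.4362 × 100 = 63.92 %

63.92 %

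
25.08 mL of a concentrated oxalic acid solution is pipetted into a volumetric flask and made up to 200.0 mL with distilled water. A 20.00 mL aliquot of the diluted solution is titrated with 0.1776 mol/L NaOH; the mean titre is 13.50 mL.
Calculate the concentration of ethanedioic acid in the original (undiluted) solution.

H2C2O4 + 2 NaOH → Na2C2O4 + 2 H2O
n(NaOH) = 0.01350 × 0.1776 = 2.398 × 10^-3 mol
From the 1:2 ratio, n(H2C2O4) in the aliquot = 1/2 × 2.398 × 10^-3 = 1.199 × 10^-3 mol
[H2C2O4]_dilute = 1.199 × 10^-3 / 0.02000 = 0.05994 mol/L
Dilution factor = 200.0 / 25.08 = 7.974
[H2C2O4]_stock = 0.05994 × 7.974 = 0.4780 mol/L

0.4780 mol/L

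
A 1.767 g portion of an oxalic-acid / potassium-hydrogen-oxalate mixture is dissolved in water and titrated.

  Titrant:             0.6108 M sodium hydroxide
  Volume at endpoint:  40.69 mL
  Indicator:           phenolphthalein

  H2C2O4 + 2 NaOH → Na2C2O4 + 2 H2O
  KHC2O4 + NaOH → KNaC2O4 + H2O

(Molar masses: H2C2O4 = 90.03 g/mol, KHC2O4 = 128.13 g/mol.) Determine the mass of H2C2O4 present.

0.7677 g

n(NaOH) = 0.04069 × 0.6108 = 0.02485 mol
Let x = n(H2C2O4), y = n(KHC2O4).
Titrant: 2x + 1y = 0.02485;  mass: 90.03x + 128.13y = 1.767
Solving, x = 8.527 × 10^-3 mol, y = 7.799 × 10^-3 mol
mass of H2C2O4 = 8.527 × 10^-3 × 90.03 = 0.7677 g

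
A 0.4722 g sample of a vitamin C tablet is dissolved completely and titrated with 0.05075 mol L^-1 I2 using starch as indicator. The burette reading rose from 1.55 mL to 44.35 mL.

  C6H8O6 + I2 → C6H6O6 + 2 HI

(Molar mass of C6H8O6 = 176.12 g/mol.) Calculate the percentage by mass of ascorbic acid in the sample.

81.01 %

n(I2) = 0.04280 L × 0.05075 mol/L = 2.172 × 10^-3 mol
n(C6H8O6) = 2.172 × 10^-3 mol (1:1 ratio)
mass of C6H8O6 = 2.172 × 10^-3 × 176.12 g/mol = 0.3826 g
% C6H8O6 = 0.3826 / 0.4722 × 100 = 81.01 %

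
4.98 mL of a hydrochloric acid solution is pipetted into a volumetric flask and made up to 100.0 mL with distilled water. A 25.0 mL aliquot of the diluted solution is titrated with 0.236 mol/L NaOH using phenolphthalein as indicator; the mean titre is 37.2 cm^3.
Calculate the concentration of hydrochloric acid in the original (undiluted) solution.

7.05 mol/L

HCl + NaOH → NaCl + H2O
n(NaOH) = 0.0372 × 0.236 = 8.78 × 10^-3 mol
n(HCl) in the aliquot = 8.78 × 10^-3 mol (1:1 ratio)
[HCl]_dilute = 8.78 × 10^-3 / 0.0250 = 0.351 mol/L
Dilution factor = 100.0 / 4.98 = 20.08
[HCl]_stock = 0.351 × 20.08 = 7.05 mol/L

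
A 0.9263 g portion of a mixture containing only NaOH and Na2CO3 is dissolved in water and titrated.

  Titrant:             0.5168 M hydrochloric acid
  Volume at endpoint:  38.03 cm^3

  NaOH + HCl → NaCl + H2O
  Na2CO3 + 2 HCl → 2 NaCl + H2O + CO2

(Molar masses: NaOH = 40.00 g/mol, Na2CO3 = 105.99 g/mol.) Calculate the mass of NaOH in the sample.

n(HCl) = 0.03803 × 0.5168 = 0.01965 mol
Let x = n(NaOH), y = n(Na2CO3).
Titrant: 1x + 2y = 0.01965;  mass: 40.00x + 105.99y = 0.9263
Solving, x = 8.869 × 10^-3 mol, y = 5.392 × 10^-3 mol
mass of NaOH = 8.869 × 10^-3 × 40.00 = 0.3548 g

0.3548 g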